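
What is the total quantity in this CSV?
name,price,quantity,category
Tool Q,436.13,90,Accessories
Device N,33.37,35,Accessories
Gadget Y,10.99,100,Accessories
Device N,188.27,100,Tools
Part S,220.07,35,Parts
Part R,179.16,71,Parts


Computing total quantity:
Values: [90, 35, 100, 100, 35, 71]
Sum = 431

431


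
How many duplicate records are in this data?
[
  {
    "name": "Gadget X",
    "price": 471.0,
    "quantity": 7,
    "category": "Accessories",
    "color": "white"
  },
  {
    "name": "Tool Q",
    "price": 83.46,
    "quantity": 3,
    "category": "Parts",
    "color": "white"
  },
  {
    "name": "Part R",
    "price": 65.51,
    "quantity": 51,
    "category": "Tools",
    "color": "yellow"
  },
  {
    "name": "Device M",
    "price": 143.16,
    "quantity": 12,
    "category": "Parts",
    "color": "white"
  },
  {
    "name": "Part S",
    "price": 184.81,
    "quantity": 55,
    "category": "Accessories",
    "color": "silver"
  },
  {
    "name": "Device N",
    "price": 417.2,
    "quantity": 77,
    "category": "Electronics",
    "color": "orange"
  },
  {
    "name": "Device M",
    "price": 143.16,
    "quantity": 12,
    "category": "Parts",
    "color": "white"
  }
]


Checking 7 records for duplicates:

  Row 1: Gadget X ($471.0, qty 7)
  Row 2: Tool Q ($83.46, qty 3)
  Row 3: Part R ($65.51, qty 51)
  Row 4: Device M ($143.16, qty 12)
  Row 5: Part S ($184.81, qty 55)
  Row 6: Device N ($417.2, qty 77)
  Row 7: Device M ($143.16, qty 12) <-- DUPLICATE

Duplicates found: 1
Unique records: 6

1 duplicates, 6 unique


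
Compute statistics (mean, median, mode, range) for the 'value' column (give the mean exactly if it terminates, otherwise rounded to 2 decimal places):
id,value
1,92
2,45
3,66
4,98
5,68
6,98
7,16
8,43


Data: [92, 45, 66, 98, 68, 98, 16, 43]
Count: 8
Sum: 526
Mean: 526/8 = 65.75
Sorted: [16, 43, 45, 66, 68, 92, 98, 98]
Median: 67.0
Mode: 98 (2 times)
Range: 98 - 16 = 82
Min: 16, Max: 98

mean=65.75, median=67.0, mode=98, range=82


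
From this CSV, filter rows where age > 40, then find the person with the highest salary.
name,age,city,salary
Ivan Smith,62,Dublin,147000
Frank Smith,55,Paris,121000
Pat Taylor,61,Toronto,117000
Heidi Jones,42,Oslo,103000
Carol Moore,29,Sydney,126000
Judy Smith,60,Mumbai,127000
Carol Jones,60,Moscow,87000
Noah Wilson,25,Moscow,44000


Filter: age > 40
Sort by: salary (descending)

Filtered records (6):
  Ivan Smith, age 62, salary $147000
  Judy Smith, age 60, salary $127000
  Frank Smith, age 55, salary $121000
  Pat Taylor, age 61, salary $117000
  Heidi Jones, age 42, salary $103000
  Carol Jones, age 60, salary $87000

Highest salary: Ivan Smith ($147000)

Ivan Smith


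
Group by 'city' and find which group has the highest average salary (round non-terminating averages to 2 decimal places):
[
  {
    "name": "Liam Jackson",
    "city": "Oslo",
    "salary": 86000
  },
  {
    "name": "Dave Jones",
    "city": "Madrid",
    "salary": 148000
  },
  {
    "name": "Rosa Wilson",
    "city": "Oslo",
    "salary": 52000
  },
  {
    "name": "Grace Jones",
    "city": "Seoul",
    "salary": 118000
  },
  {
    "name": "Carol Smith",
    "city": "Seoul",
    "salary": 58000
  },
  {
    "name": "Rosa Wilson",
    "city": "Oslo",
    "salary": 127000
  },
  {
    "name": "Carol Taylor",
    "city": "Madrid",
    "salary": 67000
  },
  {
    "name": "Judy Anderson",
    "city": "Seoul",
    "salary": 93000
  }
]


Group by: city

Groups:
  Madrid: 2 people, avg salary = 215000/2 = $107500
  Oslo: 3 people, avg salary = 265000/3 ≈ $88333.33
  Seoul: 3 people, avg salary = 269000/3 ≈ $89666.67

Highest average salary: Madrid ($107500)

Madrid ($107500)


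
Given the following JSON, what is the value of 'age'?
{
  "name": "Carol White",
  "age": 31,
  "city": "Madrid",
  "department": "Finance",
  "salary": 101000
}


Looking up field 'age'
Value: 31

31


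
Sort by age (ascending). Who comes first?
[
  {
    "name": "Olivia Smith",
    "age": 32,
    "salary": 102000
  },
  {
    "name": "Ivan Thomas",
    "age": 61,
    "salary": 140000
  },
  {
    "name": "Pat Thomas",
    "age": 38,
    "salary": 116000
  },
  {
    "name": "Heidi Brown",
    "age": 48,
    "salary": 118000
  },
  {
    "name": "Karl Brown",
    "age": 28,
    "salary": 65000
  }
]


Sort by: age (ascending)

Sorted order:
  1. Karl Brown (age = 28)
  2. Olivia Smith (age = 32)
  3. Pat Thomas (age = 38)
  4. Heidi Brown (age = 48)
  5. Ivan Thomas (age = 61)

First: Karl Brown

Karl Brown


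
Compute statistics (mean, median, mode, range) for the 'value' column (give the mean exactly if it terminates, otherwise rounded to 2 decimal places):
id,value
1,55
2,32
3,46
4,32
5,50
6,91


Data: [55, 32, 46, 32, 50, 91]
Count: 6
Sum: 306
Mean: 306/6 = 51
Sorted: [32, 32, 46, 50, 55, 91]
Median: 48.0
Mode: 32 (2 times)
Range: 91 - 32 = 59
Min: 32, Max: 91

mean=51, median=48.0, mode=32, range=59


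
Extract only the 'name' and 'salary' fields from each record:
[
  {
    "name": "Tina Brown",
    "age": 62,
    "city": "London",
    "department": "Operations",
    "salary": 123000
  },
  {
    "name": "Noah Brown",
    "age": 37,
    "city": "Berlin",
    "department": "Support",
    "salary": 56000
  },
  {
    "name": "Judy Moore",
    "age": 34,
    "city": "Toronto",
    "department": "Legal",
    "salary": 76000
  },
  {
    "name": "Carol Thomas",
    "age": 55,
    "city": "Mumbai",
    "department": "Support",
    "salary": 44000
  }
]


Original: 4 records with fields: name, age, city, department, salary
Keep: ['name', 'salary']
Drop: ['age', 'city', 'department']
Result: 4 records, 2 fields each

[
  {
    "name": "Tina Brown",
    "salary": 123000
  },
  {
    "name": "Noah Brown",
    "salary": 56000
  },
  {
    "name": "Judy Moore",
    "salary": 76000
  },
  {
    "name": "Carol Thomas",
    "salary": 44000
  }
]


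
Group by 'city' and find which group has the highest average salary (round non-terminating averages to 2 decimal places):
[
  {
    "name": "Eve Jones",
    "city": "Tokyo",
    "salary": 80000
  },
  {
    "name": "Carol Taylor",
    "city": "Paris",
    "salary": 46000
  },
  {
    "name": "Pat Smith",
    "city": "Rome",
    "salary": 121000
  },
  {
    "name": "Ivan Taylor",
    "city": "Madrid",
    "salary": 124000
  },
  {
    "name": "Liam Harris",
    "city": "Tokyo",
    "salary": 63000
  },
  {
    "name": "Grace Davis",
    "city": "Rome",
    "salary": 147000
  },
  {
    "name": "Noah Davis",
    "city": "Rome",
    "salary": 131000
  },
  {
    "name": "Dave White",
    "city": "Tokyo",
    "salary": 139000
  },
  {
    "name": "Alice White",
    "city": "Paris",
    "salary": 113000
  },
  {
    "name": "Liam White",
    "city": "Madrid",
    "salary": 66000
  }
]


Group by: city

Groups:
  Madrid: 2 people, avg salary = 190000/2 = $95000
  Paris: 2 people, avg salary = 159000/2 = $79500
  Rome: 3 people, avg salary = 399000/3 = $133000
  Tokyo: 3 people, avg salary = 282000/3 = $94000

Highest average salary: Rome ($133000)

Rome ($133000)


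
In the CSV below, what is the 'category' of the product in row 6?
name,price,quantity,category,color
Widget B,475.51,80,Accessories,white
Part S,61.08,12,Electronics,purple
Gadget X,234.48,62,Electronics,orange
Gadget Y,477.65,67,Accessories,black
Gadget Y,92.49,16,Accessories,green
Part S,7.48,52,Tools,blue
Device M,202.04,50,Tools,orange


Query: Row 6 ('Part S'), column 'category'
Value: Tools

Tools


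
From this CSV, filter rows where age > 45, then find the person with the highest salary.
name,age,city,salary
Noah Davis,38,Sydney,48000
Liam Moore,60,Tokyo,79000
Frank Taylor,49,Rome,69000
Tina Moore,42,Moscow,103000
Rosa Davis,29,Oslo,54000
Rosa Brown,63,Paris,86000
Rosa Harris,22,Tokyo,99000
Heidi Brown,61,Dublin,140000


Filter: age > 45
Sort by: salary (descending)

Filtered records (4):
  Heidi Brown, age 61, salary $140000
  Rosa Brown, age 63, salary $86000
  Liam Moore, age 60, salary $79000
  Frank Taylor, age 49, salary $69000

Highest salary: Heidi Brown ($140000)

Heidi Brown


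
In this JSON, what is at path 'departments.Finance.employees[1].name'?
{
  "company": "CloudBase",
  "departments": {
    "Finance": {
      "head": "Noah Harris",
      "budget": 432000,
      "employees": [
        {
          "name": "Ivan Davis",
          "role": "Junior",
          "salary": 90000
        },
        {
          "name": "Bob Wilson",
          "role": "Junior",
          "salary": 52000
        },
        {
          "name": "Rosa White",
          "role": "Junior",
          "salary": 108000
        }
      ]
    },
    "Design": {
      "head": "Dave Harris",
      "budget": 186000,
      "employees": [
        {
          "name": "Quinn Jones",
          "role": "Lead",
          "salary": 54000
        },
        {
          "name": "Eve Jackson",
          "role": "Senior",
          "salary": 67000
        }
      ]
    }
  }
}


Path: departments.Finance.employees[1].name

Navigate:
  -> departments
  -> Finance
  -> employees[1].name = 'Bob Wilson'

Bob Wilson


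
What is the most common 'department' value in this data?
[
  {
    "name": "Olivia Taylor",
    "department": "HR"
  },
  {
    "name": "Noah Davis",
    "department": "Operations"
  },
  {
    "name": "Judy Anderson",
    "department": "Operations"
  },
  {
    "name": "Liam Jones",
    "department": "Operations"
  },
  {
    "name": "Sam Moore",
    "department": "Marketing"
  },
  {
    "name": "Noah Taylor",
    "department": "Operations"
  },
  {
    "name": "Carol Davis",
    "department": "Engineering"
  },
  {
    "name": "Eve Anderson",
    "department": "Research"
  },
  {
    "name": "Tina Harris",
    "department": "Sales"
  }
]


Counting 'department' values across 9 records:

  Operations: 4 ####
  HR: 1 #
  Marketing: 1 #
  Engineering: 1 #
  Research: 1 #
  Sales: 1 #

Most common: Operations (4 times)

Operations (4 times)


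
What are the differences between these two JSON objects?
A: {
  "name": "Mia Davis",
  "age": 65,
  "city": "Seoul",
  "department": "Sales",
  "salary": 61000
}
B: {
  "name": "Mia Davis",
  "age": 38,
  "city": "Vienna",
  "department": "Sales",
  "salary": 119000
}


Comparing each field (in key order):
  name: same
  age: DIFFERENT
  city: DIFFERENT
  department: same
  salary: DIFFERENT
Differences:
  age: 65 -> 38
  city: Seoul -> Vienna
  salary: 61000 -> 119000

3 field(s) changed

3 changes: age, city, salary


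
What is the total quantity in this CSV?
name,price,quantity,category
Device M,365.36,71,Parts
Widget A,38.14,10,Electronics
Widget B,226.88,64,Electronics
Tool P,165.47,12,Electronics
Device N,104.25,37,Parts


Computing total quantity:
Values: [71, 10, 64, 12, 37]
Sum = 194

194


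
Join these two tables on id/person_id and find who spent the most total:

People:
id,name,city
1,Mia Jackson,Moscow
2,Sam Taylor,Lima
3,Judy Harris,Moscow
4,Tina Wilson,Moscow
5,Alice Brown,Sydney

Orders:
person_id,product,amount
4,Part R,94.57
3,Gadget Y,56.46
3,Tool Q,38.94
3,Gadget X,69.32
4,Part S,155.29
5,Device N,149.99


Join on: people.id = orders.person_id

Joined rows:
  Tina Wilson (Moscow) bought Part R for $94.57
  Judy Harris (Moscow) bought Gadget Y for $56.46
  Judy Harris (Moscow) bought Tool Q for $38.94
  Judy Harris (Moscow) bought Gadget X for $69.32
  Tina Wilson (Moscow) bought Part S for $155.29
  Alice Brown (Sydney) bought Device N for $149.99

Total per person:
  Tina Wilson: $249.86
  Judy Harris: $164.72
  Alice Brown: $149.99

Top spender: Tina Wilson ($249.86)

Tina Wilson ($249.86)


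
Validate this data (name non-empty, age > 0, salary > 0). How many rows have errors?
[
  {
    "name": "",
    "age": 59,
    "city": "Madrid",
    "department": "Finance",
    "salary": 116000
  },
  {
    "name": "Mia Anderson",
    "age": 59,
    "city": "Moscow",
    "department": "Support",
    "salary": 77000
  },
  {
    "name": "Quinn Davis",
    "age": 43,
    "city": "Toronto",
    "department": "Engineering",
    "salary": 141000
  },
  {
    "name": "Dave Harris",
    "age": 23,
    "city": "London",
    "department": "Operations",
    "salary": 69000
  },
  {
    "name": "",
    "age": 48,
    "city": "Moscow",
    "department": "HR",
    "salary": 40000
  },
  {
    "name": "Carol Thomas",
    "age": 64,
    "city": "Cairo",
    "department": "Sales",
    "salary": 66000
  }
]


Validating 6 records:
Rules: name non-empty, age > 0, salary > 0

  Row 1 (???): empty name
  Row 2 (Mia Anderson): OK
  Row 3 (Quinn Davis): OK
  Row 4 (Dave Harris): OK
  Row 5 (???): empty name
  Row 6 (Carol Thomas): OK

Total errors: 2

2 errors


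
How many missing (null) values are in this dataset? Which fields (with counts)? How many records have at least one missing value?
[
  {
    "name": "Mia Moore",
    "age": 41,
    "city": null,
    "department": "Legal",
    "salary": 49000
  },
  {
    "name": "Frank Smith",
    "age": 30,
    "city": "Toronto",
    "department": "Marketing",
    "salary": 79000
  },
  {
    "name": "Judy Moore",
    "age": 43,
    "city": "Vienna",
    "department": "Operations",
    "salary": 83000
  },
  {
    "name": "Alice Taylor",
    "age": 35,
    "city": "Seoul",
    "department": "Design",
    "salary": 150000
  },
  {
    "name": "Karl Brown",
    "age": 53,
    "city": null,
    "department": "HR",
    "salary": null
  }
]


Checking for missing (null) values in 5 records:

  Mia Moore: city
  Frank Smith: complete
  Judy Moore: complete
  Alice Taylor: complete
  Karl Brown: city, salary

Per field:
  name: 0 missing
  age: 0 missing
  city: 2 missing
  department: 0 missing
  salary: 1 missing

Total missing values: 3
Records with any missing: 2

3 missing values (city: 2, salary: 1); 2 incomplete records


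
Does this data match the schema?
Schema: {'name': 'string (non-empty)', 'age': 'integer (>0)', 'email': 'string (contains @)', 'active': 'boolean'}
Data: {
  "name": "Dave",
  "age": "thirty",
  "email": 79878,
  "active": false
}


Validating each field against schema:
  name: OK (non-empty string)
  age: FAIL ("thirty" is not an integer)
  email: FAIL (79878 is not a string)
  active: OK (boolean)

Result: INVALID (2 errors: age, email)

INVALID (2 errors: age, email)


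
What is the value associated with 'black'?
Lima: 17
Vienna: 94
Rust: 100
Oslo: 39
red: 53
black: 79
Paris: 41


Looking up key 'black'
Value: 79

79


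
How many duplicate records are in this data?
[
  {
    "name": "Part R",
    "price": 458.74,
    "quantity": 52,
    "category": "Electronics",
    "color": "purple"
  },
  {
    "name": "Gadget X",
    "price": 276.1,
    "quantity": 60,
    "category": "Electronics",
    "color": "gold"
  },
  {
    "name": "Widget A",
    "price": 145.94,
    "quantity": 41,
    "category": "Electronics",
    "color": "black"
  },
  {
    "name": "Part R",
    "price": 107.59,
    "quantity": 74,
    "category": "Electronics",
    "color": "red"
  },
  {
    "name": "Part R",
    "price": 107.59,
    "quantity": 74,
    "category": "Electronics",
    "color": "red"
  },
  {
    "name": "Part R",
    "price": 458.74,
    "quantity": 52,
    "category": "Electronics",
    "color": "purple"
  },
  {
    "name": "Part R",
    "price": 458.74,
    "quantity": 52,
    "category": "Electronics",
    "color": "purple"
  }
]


Checking 7 records for duplicates:

  Row 1: Part R ($458.74, qty 52)
  Row 2: Gadget X ($276.1, qty 60)
  Row 3: Widget A ($145.94, qty 41)
  Row 4: Part R ($107.59, qty 74)
  Row 5: Part R ($107.59, qty 74) <-- DUPLICATE
  Row 6: Part R ($458.74, qty 52) <-- DUPLICATE
  Row 7: Part R ($458.74, qty 52) <-- DUPLICATE

Duplicates found: 3
Unique records: 4

3 duplicates, 4 unique


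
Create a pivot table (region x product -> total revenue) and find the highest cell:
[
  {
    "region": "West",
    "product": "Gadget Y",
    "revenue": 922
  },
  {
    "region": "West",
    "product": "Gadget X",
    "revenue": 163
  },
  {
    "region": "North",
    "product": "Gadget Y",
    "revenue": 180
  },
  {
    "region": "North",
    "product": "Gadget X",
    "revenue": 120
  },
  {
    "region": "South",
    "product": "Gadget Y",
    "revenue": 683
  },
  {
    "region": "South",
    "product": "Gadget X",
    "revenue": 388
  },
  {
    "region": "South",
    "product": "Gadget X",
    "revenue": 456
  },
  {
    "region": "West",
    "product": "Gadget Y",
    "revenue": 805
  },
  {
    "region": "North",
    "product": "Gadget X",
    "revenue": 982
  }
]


Pivot: region (rows) x product (columns) -> total revenue

     Gadget X      Gadget Y    
North         1102           180  
South          844           683  
West           163          1727  

Highest: West / Gadget Y = $1727

West / Gadget Y = $1727


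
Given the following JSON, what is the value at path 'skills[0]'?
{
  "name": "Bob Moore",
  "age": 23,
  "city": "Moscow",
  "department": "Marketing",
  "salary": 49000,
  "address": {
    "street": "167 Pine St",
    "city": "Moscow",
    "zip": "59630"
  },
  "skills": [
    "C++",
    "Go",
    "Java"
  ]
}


Query: skills[0]
Path: skills -> first element
Value: C++

C++


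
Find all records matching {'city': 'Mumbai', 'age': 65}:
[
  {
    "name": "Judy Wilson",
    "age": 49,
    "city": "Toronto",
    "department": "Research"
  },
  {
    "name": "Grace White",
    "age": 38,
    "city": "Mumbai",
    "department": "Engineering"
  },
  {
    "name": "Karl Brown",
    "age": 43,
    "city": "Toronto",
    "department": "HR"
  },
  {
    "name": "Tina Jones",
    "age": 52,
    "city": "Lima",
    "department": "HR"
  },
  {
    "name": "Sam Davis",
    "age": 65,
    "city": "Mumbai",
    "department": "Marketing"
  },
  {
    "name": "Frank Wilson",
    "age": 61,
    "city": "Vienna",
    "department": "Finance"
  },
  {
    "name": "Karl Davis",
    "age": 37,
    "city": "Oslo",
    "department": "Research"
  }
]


Search criteria: {'city': 'Mumbai', 'age': 65}

Checking 7 records:
  Judy Wilson: {city: Toronto, age: 49}
  Grace White: {city: Mumbai, age: 38}
  Karl Brown: {city: Toronto, age: 43}
  Tina Jones: {city: Lima, age: 52}
  Sam Davis: {city: Mumbai, age: 65} <-- MATCH
  Frank Wilson: {city: Vienna, age: 61}
  Karl Davis: {city: Oslo, age: 37}

Matches: ["Sam Davis"]

["Sam Davis"]


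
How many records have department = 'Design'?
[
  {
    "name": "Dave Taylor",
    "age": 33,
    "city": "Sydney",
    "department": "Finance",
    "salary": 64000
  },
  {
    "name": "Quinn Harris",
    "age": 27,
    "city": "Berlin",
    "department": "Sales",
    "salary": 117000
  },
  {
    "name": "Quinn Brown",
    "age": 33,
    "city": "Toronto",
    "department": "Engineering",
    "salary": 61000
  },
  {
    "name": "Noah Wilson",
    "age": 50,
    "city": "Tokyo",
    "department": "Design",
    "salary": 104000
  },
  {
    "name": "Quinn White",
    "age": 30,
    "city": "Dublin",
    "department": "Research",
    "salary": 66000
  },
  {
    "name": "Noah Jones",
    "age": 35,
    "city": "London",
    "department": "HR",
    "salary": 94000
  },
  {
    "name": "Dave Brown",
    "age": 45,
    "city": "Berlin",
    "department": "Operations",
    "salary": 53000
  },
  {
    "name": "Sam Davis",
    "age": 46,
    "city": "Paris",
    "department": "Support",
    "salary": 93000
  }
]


Data: 8 records
Condition: department = 'Design'

Checking each record:
  Dave Taylor: Finance
  Quinn Harris: Sales
  Quinn Brown: Engineering
  Noah Wilson: Design MATCH
  Quinn White: Research
  Noah Jones: HR
  Dave Brown: Operations
  Sam Davis: Support

Count: 1

1


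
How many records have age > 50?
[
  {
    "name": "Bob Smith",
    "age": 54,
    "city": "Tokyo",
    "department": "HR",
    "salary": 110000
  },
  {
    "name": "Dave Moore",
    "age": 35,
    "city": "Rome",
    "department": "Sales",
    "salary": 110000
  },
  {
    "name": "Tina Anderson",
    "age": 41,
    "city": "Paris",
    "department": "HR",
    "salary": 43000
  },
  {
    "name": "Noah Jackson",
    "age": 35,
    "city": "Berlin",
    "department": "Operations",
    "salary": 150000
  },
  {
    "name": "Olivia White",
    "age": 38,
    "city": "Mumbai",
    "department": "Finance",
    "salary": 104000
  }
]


Data: 5 records
Condition: age > 50

Checking each record:
  Bob Smith: 54 MATCH
  Dave Moore: 35
  Tina Anderson: 41
  Noah Jackson: 35
  Olivia White: 38

Count: 1

1


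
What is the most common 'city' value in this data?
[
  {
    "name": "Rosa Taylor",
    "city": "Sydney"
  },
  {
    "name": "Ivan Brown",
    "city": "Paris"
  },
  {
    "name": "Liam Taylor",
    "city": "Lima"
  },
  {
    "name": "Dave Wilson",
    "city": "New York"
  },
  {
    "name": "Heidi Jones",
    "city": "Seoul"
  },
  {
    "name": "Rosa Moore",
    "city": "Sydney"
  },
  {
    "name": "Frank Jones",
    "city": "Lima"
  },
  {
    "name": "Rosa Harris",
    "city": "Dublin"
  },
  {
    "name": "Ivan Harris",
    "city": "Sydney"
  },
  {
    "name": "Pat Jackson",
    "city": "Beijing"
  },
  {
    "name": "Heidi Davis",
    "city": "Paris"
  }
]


Counting 'city' values across 11 records:

  Sydney: 3 ###
  Paris: 2 ##
  Lima: 2 ##
  New York: 1 #
  Seoul: 1 #
  Dublin: 1 #
  Beijing: 1 #

Most common: Sydney (3 times)

Sydney (3 times)


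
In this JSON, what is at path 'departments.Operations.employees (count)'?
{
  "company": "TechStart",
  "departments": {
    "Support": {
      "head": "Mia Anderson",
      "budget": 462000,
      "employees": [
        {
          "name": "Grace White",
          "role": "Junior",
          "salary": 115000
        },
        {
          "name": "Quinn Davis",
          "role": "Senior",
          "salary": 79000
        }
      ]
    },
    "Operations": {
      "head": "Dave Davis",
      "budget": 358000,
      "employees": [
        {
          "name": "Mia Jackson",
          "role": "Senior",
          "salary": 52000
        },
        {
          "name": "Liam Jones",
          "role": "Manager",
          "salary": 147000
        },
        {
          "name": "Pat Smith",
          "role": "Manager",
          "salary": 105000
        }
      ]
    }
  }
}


Path: departments.Operations.employees (count)

Navigate:
  -> departments
  -> Operations
  -> employees (array, length 3)

3


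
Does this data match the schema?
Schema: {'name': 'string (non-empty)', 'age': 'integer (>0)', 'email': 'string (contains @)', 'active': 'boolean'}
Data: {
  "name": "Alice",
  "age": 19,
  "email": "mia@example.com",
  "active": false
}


Validating each field against schema:
  name: OK (non-empty string)
  age: OK (positive integer)
  email: OK (string with @)
  active: OK (boolean)

Result: VALID

VALID


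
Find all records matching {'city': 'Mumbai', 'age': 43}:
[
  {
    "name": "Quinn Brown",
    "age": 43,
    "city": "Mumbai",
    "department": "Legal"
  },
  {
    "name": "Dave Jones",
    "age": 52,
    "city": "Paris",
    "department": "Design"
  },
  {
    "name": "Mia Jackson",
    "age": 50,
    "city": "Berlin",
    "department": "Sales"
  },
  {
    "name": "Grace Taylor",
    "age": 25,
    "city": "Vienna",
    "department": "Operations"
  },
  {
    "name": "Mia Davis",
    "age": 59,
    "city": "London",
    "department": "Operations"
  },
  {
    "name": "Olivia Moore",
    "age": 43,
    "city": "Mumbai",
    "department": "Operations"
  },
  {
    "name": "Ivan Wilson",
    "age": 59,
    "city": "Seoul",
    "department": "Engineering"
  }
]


Search criteria: {'city': 'Mumbai', 'age': 43}

Checking 7 records:
  Quinn Brown: {city: Mumbai, age: 43} <-- MATCH
  Dave Jones: {city: Paris, age: 52}
  Mia Jackson: {city: Berlin, age: 50}
  Grace Taylor: {city: Vienna, age: 25}
  Mia Davis: {city: London, age: 59}
  Olivia Moore: {city: Mumbai, age: 43} <-- MATCH
  Ivan Wilson: {city: Seoul, age: 59}

Matches: ["Quinn Brown", "Olivia Moore"]

["Quinn Brown", "Olivia Moore"]


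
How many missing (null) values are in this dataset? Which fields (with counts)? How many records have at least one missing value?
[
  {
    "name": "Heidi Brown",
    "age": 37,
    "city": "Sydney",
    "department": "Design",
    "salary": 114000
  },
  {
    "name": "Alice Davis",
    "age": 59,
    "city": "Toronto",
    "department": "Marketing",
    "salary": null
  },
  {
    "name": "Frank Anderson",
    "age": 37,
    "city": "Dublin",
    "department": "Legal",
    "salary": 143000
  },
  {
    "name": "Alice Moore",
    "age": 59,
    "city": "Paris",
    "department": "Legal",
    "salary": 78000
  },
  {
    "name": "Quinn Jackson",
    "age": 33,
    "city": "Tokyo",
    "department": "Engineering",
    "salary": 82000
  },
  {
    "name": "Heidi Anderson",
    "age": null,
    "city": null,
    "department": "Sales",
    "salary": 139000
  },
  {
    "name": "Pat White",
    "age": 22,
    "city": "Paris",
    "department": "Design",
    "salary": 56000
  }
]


Checking for missing (null) values in 7 records:

  Heidi Brown: complete
  Alice Davis: salary
  Frank Anderson: complete
  Alice Moore: complete
  Quinn Jackson: complete
  Heidi Anderson: age, city
  Pat White: complete

Per field:
  name: 0 missing
  age: 1 missing
  city: 1 missing
  department: 0 missing
  salary: 1 missing

Total missing values: 3
Records with any missing: 2

3 missing values (age: 1, city: 1, salary: 1); 2 incomplete records


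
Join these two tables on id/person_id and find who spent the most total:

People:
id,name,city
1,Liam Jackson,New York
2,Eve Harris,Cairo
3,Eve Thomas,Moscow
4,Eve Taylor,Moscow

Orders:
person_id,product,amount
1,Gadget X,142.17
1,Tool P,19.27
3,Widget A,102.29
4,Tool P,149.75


Join on: people.id = orders.person_id

Joined rows:
  Liam Jackson (New York) bought Gadget X for $142.17
  Liam Jackson (New York) bought Tool P for $19.27
  Eve Thomas (Moscow) bought Widget A for $102.29
  Eve Taylor (Moscow) bought Tool P for $149.75

Total per person:
  Liam Jackson: $161.44
  Eve Taylor: $149.75
  Eve Thomas: $102.29

Top spender: Liam Jackson ($161.44)

Liam Jackson ($161.44)


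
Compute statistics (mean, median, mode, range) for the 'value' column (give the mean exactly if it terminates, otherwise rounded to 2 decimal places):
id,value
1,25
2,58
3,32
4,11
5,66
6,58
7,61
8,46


Data: [25, 58, 32, 11, 66, 58, 61, 46]
Count: 8
Sum: 357
Mean: 357/8 = 44.625
Sorted: [11, 25, 32, 46, 58, 58, 61, 66]
Median: 52.0
Mode: 58 (2 times)
Range: 66 - 11 = 55
Min: 11, Max: 66

mean=44.625, median=52.0, mode=58, range=55


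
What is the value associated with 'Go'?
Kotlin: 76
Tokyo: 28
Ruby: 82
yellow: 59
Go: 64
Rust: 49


Looking up key 'Go'
Value: 64

64


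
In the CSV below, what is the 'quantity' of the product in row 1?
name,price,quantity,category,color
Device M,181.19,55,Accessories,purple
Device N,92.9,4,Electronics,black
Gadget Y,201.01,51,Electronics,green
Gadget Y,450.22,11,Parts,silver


Query: Row 1 ('Device M'), column 'quantity'
Value: 55

55


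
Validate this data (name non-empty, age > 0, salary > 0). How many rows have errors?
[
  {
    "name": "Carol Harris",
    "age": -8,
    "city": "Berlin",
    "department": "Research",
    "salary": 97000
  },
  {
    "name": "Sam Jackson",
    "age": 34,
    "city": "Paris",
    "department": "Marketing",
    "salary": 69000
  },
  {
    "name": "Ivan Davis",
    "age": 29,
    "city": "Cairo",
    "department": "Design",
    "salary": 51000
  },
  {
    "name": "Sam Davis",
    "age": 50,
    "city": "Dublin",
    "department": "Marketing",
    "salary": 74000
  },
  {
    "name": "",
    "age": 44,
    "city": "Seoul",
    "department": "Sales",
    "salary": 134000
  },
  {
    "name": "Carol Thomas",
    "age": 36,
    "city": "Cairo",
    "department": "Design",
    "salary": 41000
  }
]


Validating 6 records:
Rules: name non-empty, age > 0, salary > 0

  Row 1 (Carol Harris): negative age: -8
  Row 2 (Sam Jackson): OK
  Row 3 (Ivan Davis): OK
  Row 4 (Sam Davis): OK
  Row 5 (???): empty name
  Row 6 (Carol Thomas): OK

Total errors: 2

2 errors


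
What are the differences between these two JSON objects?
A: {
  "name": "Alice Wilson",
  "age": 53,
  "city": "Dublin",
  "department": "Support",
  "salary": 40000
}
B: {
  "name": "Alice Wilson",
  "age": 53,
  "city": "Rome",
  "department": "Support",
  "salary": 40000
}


Comparing each field (in key order):
  name: same
  age: same
  city: DIFFERENT
  department: same
  salary: same
Differences:
  city: Dublin -> Rome

1 field(s) changed

1 change: city


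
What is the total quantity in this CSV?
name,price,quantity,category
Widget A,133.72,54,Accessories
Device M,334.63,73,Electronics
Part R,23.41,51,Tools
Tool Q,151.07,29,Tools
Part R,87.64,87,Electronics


Computing total quantity:
Values: [54, 73, 51, 29, 87]
Sum = 294

294


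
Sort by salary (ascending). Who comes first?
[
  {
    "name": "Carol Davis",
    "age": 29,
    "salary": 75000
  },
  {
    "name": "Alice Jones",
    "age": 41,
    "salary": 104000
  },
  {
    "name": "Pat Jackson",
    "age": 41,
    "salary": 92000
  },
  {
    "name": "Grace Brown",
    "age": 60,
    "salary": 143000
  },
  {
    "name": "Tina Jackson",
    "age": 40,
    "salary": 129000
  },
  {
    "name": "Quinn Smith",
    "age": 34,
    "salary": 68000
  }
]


Sort by: salary (ascending)

Sorted order:
  1. Quinn Smith (salary = 68000)
  2. Carol Davis (salary = 75000)
  3. Pat Jackson (salary = 92000)
  4. Alice Jones (salary = 104000)
  5. Tina Jackson (salary = 129000)
  6. Grace Brown (salary = 143000)

First: Quinn Smith

Quinn Smith


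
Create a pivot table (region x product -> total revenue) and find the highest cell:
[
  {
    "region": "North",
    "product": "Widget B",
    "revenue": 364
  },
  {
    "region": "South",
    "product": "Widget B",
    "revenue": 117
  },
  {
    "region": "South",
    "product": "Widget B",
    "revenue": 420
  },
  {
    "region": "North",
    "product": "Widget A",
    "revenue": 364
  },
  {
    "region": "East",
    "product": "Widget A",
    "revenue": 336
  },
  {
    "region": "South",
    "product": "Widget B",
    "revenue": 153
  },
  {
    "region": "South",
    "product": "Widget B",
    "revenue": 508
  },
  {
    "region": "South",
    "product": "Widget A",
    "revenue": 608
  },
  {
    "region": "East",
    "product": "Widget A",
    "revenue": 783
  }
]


Pivot: region (rows) x product (columns) -> total revenue

     Widget A      Widget B    
East          1119             0  
North          364           364  
South          608          1198  

Highest: South / Widget B = $1198

South / Widget B = $1198


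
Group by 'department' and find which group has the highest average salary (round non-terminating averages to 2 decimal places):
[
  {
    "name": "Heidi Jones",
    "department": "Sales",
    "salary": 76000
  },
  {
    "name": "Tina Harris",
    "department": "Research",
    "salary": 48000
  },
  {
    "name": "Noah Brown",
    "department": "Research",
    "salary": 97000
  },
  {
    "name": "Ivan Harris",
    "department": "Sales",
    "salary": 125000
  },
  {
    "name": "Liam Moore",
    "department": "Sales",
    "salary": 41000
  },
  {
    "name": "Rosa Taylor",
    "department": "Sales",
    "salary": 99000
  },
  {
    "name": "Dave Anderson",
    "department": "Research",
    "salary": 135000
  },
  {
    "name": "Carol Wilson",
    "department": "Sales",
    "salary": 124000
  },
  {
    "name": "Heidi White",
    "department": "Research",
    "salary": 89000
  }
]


Group by: department

Groups:
  Research: 4 people, avg salary = 369000/4 = $92250
  Sales: 5 people, avg salary = 465000/5 = $93000

Highest average salary: Sales ($93000)

Sales ($93000)


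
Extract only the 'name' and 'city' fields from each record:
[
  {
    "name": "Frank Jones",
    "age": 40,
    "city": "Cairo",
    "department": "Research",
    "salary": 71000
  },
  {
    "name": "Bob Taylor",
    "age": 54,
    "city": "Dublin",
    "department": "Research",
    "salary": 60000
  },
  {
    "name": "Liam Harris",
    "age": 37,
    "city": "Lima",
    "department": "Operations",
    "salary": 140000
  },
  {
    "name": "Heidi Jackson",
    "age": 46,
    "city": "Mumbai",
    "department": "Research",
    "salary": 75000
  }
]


Original: 4 records with fields: name, age, city, department, salary
Keep: ['name', 'city']
Drop: ['age', 'department', 'salary']
Result: 4 records, 2 fields each

[
  {
    "name": "Frank Jones",
    "city": "Cairo"
  },
  {
    "name": "Bob Taylor",
    "city": "Dublin"
  },
  {
    "name": "Liam Harris",
    "city": "Lima"
  },
  {
    "name": "Heidi Jackson",
    "city": "Mumbai"
  }
]


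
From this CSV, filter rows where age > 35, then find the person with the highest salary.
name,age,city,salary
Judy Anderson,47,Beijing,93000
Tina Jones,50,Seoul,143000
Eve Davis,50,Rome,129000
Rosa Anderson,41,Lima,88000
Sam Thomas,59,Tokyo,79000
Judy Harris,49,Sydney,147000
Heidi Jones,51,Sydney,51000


Filter: age > 35
Sort by: salary (descending)

Filtered records (7):
  Judy Harris, age 49, salary $147000
  Tina Jones, age 50, salary $143000
  Eve Davis, age 50, salary $129000
  Judy Anderson, age 47, salary $93000
  Rosa Anderson, age 41, salary $88000
  Sam Thomas, age 59, salary $79000
  Heidi Jones, age 51, salary $51000

Highest salary: Judy Harris ($147000)

Judy Harris


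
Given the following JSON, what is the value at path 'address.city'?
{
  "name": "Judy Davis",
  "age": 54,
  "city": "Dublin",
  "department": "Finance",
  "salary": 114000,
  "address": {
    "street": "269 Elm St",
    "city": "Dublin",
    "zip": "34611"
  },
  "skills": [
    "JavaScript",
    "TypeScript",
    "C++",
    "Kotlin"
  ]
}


Query: address.city
Path: address -> city
Value: Dublin

Dublin


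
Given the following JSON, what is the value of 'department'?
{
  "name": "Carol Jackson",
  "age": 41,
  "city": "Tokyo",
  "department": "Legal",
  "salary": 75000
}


Looking up field 'department'
Value: Legal

Legal


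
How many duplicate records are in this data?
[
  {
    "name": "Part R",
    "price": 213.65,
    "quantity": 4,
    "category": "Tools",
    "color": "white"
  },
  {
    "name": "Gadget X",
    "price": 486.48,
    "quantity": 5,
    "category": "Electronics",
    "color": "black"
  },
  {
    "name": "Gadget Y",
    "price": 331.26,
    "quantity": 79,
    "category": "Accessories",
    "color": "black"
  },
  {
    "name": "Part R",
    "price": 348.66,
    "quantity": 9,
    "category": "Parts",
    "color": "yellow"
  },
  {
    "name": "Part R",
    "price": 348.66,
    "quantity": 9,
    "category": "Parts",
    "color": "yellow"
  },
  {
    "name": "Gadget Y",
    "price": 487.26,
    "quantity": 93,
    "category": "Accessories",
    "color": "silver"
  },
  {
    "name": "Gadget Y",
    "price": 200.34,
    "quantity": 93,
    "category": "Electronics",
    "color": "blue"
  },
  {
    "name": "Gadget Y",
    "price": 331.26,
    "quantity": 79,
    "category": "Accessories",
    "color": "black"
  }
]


Checking 8 records for duplicates:

  Row 1: Part R ($213.65, qty 4)
  Row 2: Gadget X ($486.48, qty 5)
  Row 3: Gadget Y ($331.26, qty 79)
  Row 4: Part R ($348.66, qty 9)
  Row 5: Part R ($348.66, qty 9) <-- DUPLICATE
  Row 6: Gadget Y ($487.26, qty 93)
  Row 7: Gadget Y ($200.34, qty 93)
  Row 8: Gadget Y ($331.26, qty 79) <-- DUPLICATE

Duplicates found: 2
Unique records: 6

2 duplicates, 6 unique


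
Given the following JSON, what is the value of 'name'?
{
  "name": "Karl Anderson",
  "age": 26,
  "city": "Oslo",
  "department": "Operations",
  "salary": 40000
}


Looking up field 'name'
Value: Karl Anderson

Karl Anderson


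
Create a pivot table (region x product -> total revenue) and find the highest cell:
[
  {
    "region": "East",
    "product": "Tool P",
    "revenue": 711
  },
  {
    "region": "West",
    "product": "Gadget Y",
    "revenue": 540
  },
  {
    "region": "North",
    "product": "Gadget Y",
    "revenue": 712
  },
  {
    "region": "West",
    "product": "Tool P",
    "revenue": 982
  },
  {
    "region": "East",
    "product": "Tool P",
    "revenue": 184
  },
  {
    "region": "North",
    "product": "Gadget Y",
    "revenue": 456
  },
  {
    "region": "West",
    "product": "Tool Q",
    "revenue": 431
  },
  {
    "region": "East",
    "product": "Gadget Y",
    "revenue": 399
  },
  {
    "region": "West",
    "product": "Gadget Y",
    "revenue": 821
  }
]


Pivot: region (rows) x product (columns) -> total revenue

     Gadget Y      Tool P        Tool Q      
East           399           895             0  
North         1168             0             0  
West          1361           982           431  

Highest: West / Gadget Y = $1361

West / Gadget Y = $1361


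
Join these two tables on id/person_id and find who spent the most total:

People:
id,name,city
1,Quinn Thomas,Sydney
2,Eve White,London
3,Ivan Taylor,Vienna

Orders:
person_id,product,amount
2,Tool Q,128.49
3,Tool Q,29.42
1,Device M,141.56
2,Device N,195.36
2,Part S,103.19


Join on: people.id = orders.person_id

Joined rows:
  Eve White (London) bought Tool Q for $128.49
  Ivan Taylor (Vienna) bought Tool Q for $29.42
  Quinn Thomas (Sydney) bought Device M for $141.56
  Eve White (London) bought Device N for $195.36
  Eve White (London) bought Part S for $103.19

Total per person:
  Eve White: $427.04
  Quinn Thomas: $141.56
  Ivan Taylor: $29.42

Top spender: Eve White ($427.04)

Eve White ($427.04)


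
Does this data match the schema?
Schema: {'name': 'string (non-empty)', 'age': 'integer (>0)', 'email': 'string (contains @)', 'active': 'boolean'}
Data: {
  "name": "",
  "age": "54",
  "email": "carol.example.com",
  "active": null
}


Validating each field against schema:
  name: FAIL ("" is an empty string)
  age: FAIL ("54" is not an integer)
  email: FAIL ("carol.example.com" does not contain @)
  active: FAIL (null is not a boolean)

Result: INVALID (4 errors: name, age, email, active)

INVALID (4 errors: name, age, email, active)


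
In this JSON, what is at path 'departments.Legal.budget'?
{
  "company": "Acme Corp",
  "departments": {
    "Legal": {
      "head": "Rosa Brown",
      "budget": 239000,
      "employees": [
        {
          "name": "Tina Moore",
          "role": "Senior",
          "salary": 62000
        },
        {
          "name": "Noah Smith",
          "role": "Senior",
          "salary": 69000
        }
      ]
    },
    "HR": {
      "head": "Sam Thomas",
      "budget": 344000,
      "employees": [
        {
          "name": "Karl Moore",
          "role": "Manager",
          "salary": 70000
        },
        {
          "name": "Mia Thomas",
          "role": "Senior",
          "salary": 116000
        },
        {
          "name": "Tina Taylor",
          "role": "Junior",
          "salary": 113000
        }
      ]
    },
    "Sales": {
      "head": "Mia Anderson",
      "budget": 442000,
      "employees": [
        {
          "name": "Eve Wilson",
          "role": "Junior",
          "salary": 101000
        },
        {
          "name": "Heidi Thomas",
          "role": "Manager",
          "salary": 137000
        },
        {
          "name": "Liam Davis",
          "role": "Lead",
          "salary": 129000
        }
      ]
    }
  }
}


Path: departments.Legal.budget

Navigate:
  -> departments
  -> Legal
  -> budget = 239000

239000


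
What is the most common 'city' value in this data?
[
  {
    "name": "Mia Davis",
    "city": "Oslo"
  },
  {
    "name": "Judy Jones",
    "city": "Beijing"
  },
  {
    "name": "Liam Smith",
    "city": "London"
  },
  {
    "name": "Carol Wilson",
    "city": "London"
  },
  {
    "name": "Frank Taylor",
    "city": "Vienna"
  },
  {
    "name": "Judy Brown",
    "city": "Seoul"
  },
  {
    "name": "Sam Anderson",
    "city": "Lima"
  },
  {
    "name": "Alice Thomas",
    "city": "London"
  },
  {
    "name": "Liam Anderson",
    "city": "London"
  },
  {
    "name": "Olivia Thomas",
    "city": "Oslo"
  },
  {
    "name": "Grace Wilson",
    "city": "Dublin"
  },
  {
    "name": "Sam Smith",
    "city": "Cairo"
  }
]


Counting 'city' values across 12 records:

  London: 4 ####
  Oslo: 2 ##
  Beijing: 1 #
  Vienna: 1 #
  Seoul: 1 #
  Lima: 1 #
  Dublin: 1 #
  Cairo: 1 #

Most common: London (4 times)

London (4 times)
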